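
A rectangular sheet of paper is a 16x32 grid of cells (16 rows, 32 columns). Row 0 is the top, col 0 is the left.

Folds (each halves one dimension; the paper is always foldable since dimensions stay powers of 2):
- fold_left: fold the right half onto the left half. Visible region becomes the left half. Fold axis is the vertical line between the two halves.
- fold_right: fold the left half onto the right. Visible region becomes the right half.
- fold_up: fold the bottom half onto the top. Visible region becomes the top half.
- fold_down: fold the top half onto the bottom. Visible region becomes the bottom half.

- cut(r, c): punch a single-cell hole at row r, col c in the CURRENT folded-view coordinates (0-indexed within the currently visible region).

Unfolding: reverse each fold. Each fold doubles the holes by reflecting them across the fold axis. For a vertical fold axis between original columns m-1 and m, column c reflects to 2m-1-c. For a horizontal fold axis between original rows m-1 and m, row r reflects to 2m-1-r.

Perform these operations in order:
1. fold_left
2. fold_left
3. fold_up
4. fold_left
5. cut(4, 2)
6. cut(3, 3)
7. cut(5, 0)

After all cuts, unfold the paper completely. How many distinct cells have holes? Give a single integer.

Op 1 fold_left: fold axis v@16; visible region now rows[0,16) x cols[0,16) = 16x16
Op 2 fold_left: fold axis v@8; visible region now rows[0,16) x cols[0,8) = 16x8
Op 3 fold_up: fold axis h@8; visible region now rows[0,8) x cols[0,8) = 8x8
Op 4 fold_left: fold axis v@4; visible region now rows[0,8) x cols[0,4) = 8x4
Op 5 cut(4, 2): punch at orig (4,2); cuts so far [(4, 2)]; region rows[0,8) x cols[0,4) = 8x4
Op 6 cut(3, 3): punch at orig (3,3); cuts so far [(3, 3), (4, 2)]; region rows[0,8) x cols[0,4) = 8x4
Op 7 cut(5, 0): punch at orig (5,0); cuts so far [(3, 3), (4, 2), (5, 0)]; region rows[0,8) x cols[0,4) = 8x4
Unfold 1 (reflect across v@4): 6 holes -> [(3, 3), (3, 4), (4, 2), (4, 5), (5, 0), (5, 7)]
Unfold 2 (reflect across h@8): 12 holes -> [(3, 3), (3, 4), (4, 2), (4, 5), (5, 0), (5, 7), (10, 0), (10, 7), (11, 2), (11, 5), (12, 3), (12, 4)]
Unfold 3 (reflect across v@8): 24 holes -> [(3, 3), (3, 4), (3, 11), (3, 12), (4, 2), (4, 5), (4, 10), (4, 13), (5, 0), (5, 7), (5, 8), (5, 15), (10, 0), (10, 7), (10, 8), (10, 15), (11, 2), (11, 5), (11, 10), (11, 13), (12, 3), (12, 4), (12, 11), (12, 12)]
Unfold 4 (reflect across v@16): 48 holes -> [(3, 3), (3, 4), (3, 11), (3, 12), (3, 19), (3, 20), (3, 27), (3, 28), (4, 2), (4, 5), (4, 10), (4, 13), (4, 18), (4, 21), (4, 26), (4, 29), (5, 0), (5, 7), (5, 8), (5, 15), (5, 16), (5, 23), (5, 24), (5, 31), (10, 0), (10, 7), (10, 8), (10, 15), (10, 16), (10, 23), (10, 24), (10, 31), (11, 2), (11, 5), (11, 10), (11, 13), (11, 18), (11, 21), (11, 26), (11, 29), (12, 3), (12, 4), (12, 11), (12, 12), (12, 19), (12, 20), (12, 27), (12, 28)]

Answer: 48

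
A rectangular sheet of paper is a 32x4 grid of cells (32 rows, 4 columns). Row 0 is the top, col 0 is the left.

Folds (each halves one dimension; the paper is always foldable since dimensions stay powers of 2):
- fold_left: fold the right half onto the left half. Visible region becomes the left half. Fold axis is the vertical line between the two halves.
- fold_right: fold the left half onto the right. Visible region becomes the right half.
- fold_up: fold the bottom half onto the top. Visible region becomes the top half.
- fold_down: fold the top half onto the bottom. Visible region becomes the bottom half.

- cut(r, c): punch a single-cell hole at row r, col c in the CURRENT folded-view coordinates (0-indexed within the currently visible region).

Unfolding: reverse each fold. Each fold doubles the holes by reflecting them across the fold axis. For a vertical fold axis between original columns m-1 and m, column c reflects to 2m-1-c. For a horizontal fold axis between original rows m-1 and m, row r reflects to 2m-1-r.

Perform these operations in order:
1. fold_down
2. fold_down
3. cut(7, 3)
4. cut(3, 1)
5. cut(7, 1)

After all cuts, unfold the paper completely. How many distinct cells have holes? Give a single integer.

Op 1 fold_down: fold axis h@16; visible region now rows[16,32) x cols[0,4) = 16x4
Op 2 fold_down: fold axis h@24; visible region now rows[24,32) x cols[0,4) = 8x4
Op 3 cut(7, 3): punch at orig (31,3); cuts so far [(31, 3)]; region rows[24,32) x cols[0,4) = 8x4
Op 4 cut(3, 1): punch at orig (27,1); cuts so far [(27, 1), (31, 3)]; region rows[24,32) x cols[0,4) = 8x4
Op 5 cut(7, 1): punch at orig (31,1); cuts so far [(27, 1), (31, 1), (31, 3)]; region rows[24,32) x cols[0,4) = 8x4
Unfold 1 (reflect across h@24): 6 holes -> [(16, 1), (16, 3), (20, 1), (27, 1), (31, 1), (31, 3)]
Unfold 2 (reflect across h@16): 12 holes -> [(0, 1), (0, 3), (4, 1), (11, 1), (15, 1), (15, 3), (16, 1), (16, 3), (20, 1), (27, 1), (31, 1), (31, 3)]

Answer: 12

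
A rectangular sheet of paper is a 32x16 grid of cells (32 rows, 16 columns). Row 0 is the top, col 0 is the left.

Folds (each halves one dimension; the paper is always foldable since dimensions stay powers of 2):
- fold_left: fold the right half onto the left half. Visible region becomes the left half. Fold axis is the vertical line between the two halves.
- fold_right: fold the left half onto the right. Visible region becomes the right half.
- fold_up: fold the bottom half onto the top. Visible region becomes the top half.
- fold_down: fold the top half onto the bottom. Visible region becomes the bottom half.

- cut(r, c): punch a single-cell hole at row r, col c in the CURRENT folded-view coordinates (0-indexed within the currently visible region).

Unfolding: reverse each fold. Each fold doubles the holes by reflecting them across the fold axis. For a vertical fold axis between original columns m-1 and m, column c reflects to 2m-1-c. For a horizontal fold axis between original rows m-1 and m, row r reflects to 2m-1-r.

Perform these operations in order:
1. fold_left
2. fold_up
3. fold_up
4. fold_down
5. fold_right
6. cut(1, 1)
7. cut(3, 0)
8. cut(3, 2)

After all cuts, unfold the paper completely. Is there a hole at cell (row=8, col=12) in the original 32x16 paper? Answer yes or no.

Answer: yes

Derivation:
Op 1 fold_left: fold axis v@8; visible region now rows[0,32) x cols[0,8) = 32x8
Op 2 fold_up: fold axis h@16; visible region now rows[0,16) x cols[0,8) = 16x8
Op 3 fold_up: fold axis h@8; visible region now rows[0,8) x cols[0,8) = 8x8
Op 4 fold_down: fold axis h@4; visible region now rows[4,8) x cols[0,8) = 4x8
Op 5 fold_right: fold axis v@4; visible region now rows[4,8) x cols[4,8) = 4x4
Op 6 cut(1, 1): punch at orig (5,5); cuts so far [(5, 5)]; region rows[4,8) x cols[4,8) = 4x4
Op 7 cut(3, 0): punch at orig (7,4); cuts so far [(5, 5), (7, 4)]; region rows[4,8) x cols[4,8) = 4x4
Op 8 cut(3, 2): punch at orig (7,6); cuts so far [(5, 5), (7, 4), (7, 6)]; region rows[4,8) x cols[4,8) = 4x4
Unfold 1 (reflect across v@4): 6 holes -> [(5, 2), (5, 5), (7, 1), (7, 3), (7, 4), (7, 6)]
Unfold 2 (reflect across h@4): 12 holes -> [(0, 1), (0, 3), (0, 4), (0, 6), (2, 2), (2, 5), (5, 2), (5, 5), (7, 1), (7, 3), (7, 4), (7, 6)]
Unfold 3 (reflect across h@8): 24 holes -> [(0, 1), (0, 3), (0, 4), (0, 6), (2, 2), (2, 5), (5, 2), (5, 5), (7, 1), (7, 3), (7, 4), (7, 6), (8, 1), (8, 3), (8, 4), (8, 6), (10, 2), (10, 5), (13, 2), (13, 5), (15, 1), (15, 3), (15, 4), (15, 6)]
Unfold 4 (reflect across h@16): 48 holes -> [(0, 1), (0, 3), (0, 4), (0, 6), (2, 2), (2, 5), (5, 2), (5, 5), (7, 1), (7, 3), (7, 4), (7, 6), (8, 1), (8, 3), (8, 4), (8, 6), (10, 2), (10, 5), (13, 2), (13, 5), (15, 1), (15, 3), (15, 4), (15, 6), (16, 1), (16, 3), (16, 4), (16, 6), (18, 2), (18, 5), (21, 2), (21, 5), (23, 1), (23, 3), (23, 4), (23, 6), (24, 1), (24, 3), (24, 4), (24, 6), (26, 2), (26, 5), (29, 2), (29, 5), (31, 1), (31, 3), (31, 4), (31, 6)]
Unfold 5 (reflect across v@8): 96 holes -> [(0, 1), (0, 3), (0, 4), (0, 6), (0, 9), (0, 11), (0, 12), (0, 14), (2, 2), (2, 5), (2, 10), (2, 13), (5, 2), (5, 5), (5, 10), (5, 13), (7, 1), (7, 3), (7, 4), (7, 6), (7, 9), (7, 11), (7, 12), (7, 14), (8, 1), (8, 3), (8, 4), (8, 6), (8, 9), (8, 11), (8, 12), (8, 14), (10, 2), (10, 5), (10, 10), (10, 13), (13, 2), (13, 5), (13, 10), (13, 13), (15, 1), (15, 3), (15, 4), (15, 6), (15, 9), (15, 11), (15, 12), (15, 14), (16, 1), (16, 3), (16, 4), (16, 6), (16, 9), (16, 11), (16, 12), (16, 14), (18, 2), (18, 5), (18, 10), (18, 13), (21, 2), (21, 5), (21, 10), (21, 13), (23, 1), (23, 3), (23, 4), (23, 6), (23, 9), (23, 11), (23, 12), (23, 14), (24, 1), (24, 3), (24, 4), (24, 6), (24, 9), (24, 11), (24, 12), (24, 14), (26, 2), (26, 5), (26, 10), (26, 13), (29, 2), (29, 5), (29, 10), (29, 13), (31, 1), (31, 3), (31, 4), (31, 6), (31, 9), (31, 11), (31, 12), (31, 14)]
Holes: [(0, 1), (0, 3), (0, 4), (0, 6), (0, 9), (0, 11), (0, 12), (0, 14), (2, 2), (2, 5), (2, 10), (2, 13), (5, 2), (5, 5), (5, 10), (5, 13), (7, 1), (7, 3), (7, 4), (7, 6), (7, 9), (7, 11), (7, 12), (7, 14), (8, 1), (8, 3), (8, 4), (8, 6), (8, 9), (8, 11), (8, 12), (8, 14), (10, 2), (10, 5), (10, 10), (10, 13), (13, 2), (13, 5), (13, 10), (13, 13), (15, 1), (15, 3), (15, 4), (15, 6), (15, 9), (15, 11), (15, 12), (15, 14), (16, 1), (16, 3), (16, 4), (16, 6), (16, 9), (16, 11), (16, 12), (16, 14), (18, 2), (18, 5), (18, 10), (18, 13), (21, 2), (21, 5), (21, 10), (21, 13), (23, 1), (23, 3), (23, 4), (23, 6), (23, 9), (23, 11), (23, 12), (23, 14), (24, 1), (24, 3), (24, 4), (24, 6), (24, 9), (24, 11), (24, 12), (24, 14), (26, 2), (26, 5), (26, 10), (26, 13), (29, 2), (29, 5), (29, 10), (29, 13), (31, 1), (31, 3), (31, 4), (31, 6), (31, 9), (31, 11), (31, 12), (31, 14)]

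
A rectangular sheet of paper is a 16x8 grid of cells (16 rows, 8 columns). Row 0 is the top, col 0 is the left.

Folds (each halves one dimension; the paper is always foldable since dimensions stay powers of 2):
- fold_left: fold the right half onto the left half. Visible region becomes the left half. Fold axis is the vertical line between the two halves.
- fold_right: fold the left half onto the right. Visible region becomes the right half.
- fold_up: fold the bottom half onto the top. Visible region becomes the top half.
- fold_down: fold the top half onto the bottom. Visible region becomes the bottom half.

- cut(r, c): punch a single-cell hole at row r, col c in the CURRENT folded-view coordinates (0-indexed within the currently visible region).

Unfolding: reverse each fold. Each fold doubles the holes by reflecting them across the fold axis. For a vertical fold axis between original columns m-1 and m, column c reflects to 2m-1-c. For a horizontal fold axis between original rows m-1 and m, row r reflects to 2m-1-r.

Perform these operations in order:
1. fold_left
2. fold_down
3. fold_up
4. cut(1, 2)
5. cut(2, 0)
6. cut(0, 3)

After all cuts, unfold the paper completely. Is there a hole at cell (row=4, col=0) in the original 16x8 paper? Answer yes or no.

Answer: no

Derivation:
Op 1 fold_left: fold axis v@4; visible region now rows[0,16) x cols[0,4) = 16x4
Op 2 fold_down: fold axis h@8; visible region now rows[8,16) x cols[0,4) = 8x4
Op 3 fold_up: fold axis h@12; visible region now rows[8,12) x cols[0,4) = 4x4
Op 4 cut(1, 2): punch at orig (9,2); cuts so far [(9, 2)]; region rows[8,12) x cols[0,4) = 4x4
Op 5 cut(2, 0): punch at orig (10,0); cuts so far [(9, 2), (10, 0)]; region rows[8,12) x cols[0,4) = 4x4
Op 6 cut(0, 3): punch at orig (8,3); cuts so far [(8, 3), (9, 2), (10, 0)]; region rows[8,12) x cols[0,4) = 4x4
Unfold 1 (reflect across h@12): 6 holes -> [(8, 3), (9, 2), (10, 0), (13, 0), (14, 2), (15, 3)]
Unfold 2 (reflect across h@8): 12 holes -> [(0, 3), (1, 2), (2, 0), (5, 0), (6, 2), (7, 3), (8, 3), (9, 2), (10, 0), (13, 0), (14, 2), (15, 3)]
Unfold 3 (reflect across v@4): 24 holes -> [(0, 3), (0, 4), (1, 2), (1, 5), (2, 0), (2, 7), (5, 0), (5, 7), (6, 2), (6, 5), (7, 3), (7, 4), (8, 3), (8, 4), (9, 2), (9, 5), (10, 0), (10, 7), (13, 0), (13, 7), (14, 2), (14, 5), (15, 3), (15, 4)]
Holes: [(0, 3), (0, 4), (1, 2), (1, 5), (2, 0), (2, 7), (5, 0), (5, 7), (6, 2), (6, 5), (7, 3), (7, 4), (8, 3), (8, 4), (9, 2), (9, 5), (10, 0), (10, 7), (13, 0), (13, 7), (14, 2), (14, 5), (15, 3), (15, 4)]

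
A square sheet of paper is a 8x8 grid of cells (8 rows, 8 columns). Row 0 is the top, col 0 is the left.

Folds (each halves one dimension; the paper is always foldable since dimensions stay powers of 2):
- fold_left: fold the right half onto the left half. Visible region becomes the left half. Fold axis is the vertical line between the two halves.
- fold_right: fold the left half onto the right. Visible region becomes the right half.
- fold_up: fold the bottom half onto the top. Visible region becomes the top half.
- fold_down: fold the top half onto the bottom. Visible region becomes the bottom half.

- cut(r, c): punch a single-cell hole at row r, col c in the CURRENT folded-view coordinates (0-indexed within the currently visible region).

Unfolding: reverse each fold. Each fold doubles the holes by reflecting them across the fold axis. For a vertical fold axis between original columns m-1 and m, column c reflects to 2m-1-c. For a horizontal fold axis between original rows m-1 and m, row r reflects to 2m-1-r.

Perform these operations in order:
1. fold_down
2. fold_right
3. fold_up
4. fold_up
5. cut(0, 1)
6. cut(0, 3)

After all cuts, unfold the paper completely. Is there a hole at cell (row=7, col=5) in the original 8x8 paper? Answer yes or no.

Answer: yes

Derivation:
Op 1 fold_down: fold axis h@4; visible region now rows[4,8) x cols[0,8) = 4x8
Op 2 fold_right: fold axis v@4; visible region now rows[4,8) x cols[4,8) = 4x4
Op 3 fold_up: fold axis h@6; visible region now rows[4,6) x cols[4,8) = 2x4
Op 4 fold_up: fold axis h@5; visible region now rows[4,5) x cols[4,8) = 1x4
Op 5 cut(0, 1): punch at orig (4,5); cuts so far [(4, 5)]; region rows[4,5) x cols[4,8) = 1x4
Op 6 cut(0, 3): punch at orig (4,7); cuts so far [(4, 5), (4, 7)]; region rows[4,5) x cols[4,8) = 1x4
Unfold 1 (reflect across h@5): 4 holes -> [(4, 5), (4, 7), (5, 5), (5, 7)]
Unfold 2 (reflect across h@6): 8 holes -> [(4, 5), (4, 7), (5, 5), (5, 7), (6, 5), (6, 7), (7, 5), (7, 7)]
Unfold 3 (reflect across v@4): 16 holes -> [(4, 0), (4, 2), (4, 5), (4, 7), (5, 0), (5, 2), (5, 5), (5, 7), (6, 0), (6, 2), (6, 5), (6, 7), (7, 0), (7, 2), (7, 5), (7, 7)]
Unfold 4 (reflect across h@4): 32 holes -> [(0, 0), (0, 2), (0, 5), (0, 7), (1, 0), (1, 2), (1, 5), (1, 7), (2, 0), (2, 2), (2, 5), (2, 7), (3, 0), (3, 2), (3, 5), (3, 7), (4, 0), (4, 2), (4, 5), (4, 7), (5, 0), (5, 2), (5, 5), (5, 7), (6, 0), (6, 2), (6, 5), (6, 7), (7, 0), (7, 2), (7, 5), (7, 7)]
Holes: [(0, 0), (0, 2), (0, 5), (0, 7), (1, 0), (1, 2), (1, 5), (1, 7), (2, 0), (2, 2), (2, 5), (2, 7), (3, 0), (3, 2), (3, 5), (3, 7), (4, 0), (4, 2), (4, 5), (4, 7), (5, 0), (5, 2), (5, 5), (5, 7), (6, 0), (6, 2), (6, 5), (6, 7), (7, 0), (7, 2), (7, 5), (7, 7)]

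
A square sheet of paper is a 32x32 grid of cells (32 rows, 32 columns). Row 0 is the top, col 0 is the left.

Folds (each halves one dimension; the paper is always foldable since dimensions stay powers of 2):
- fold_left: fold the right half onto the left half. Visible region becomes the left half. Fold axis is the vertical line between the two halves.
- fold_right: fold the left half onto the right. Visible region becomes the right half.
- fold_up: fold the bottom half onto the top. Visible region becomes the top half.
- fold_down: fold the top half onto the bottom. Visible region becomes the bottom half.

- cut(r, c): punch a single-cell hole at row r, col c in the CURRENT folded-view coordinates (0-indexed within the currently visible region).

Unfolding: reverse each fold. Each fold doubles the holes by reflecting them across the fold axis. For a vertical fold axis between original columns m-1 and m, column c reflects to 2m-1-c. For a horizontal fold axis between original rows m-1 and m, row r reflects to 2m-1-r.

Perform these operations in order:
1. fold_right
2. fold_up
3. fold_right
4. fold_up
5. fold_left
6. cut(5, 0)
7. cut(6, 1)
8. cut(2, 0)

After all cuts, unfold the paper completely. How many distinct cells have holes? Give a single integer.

Answer: 96

Derivation:
Op 1 fold_right: fold axis v@16; visible region now rows[0,32) x cols[16,32) = 32x16
Op 2 fold_up: fold axis h@16; visible region now rows[0,16) x cols[16,32) = 16x16
Op 3 fold_right: fold axis v@24; visible region now rows[0,16) x cols[24,32) = 16x8
Op 4 fold_up: fold axis h@8; visible region now rows[0,8) x cols[24,32) = 8x8
Op 5 fold_left: fold axis v@28; visible region now rows[0,8) x cols[24,28) = 8x4
Op 6 cut(5, 0): punch at orig (5,24); cuts so far [(5, 24)]; region rows[0,8) x cols[24,28) = 8x4
Op 7 cut(6, 1): punch at orig (6,25); cuts so far [(5, 24), (6, 25)]; region rows[0,8) x cols[24,28) = 8x4
Op 8 cut(2, 0): punch at orig (2,24); cuts so far [(2, 24), (5, 24), (6, 25)]; region rows[0,8) x cols[24,28) = 8x4
Unfold 1 (reflect across v@28): 6 holes -> [(2, 24), (2, 31), (5, 24), (5, 31), (6, 25), (6, 30)]
Unfold 2 (reflect across h@8): 12 holes -> [(2, 24), (2, 31), (5, 24), (5, 31), (6, 25), (6, 30), (9, 25), (9, 30), (10, 24), (10, 31), (13, 24), (13, 31)]
Unfold 3 (reflect across v@24): 24 holes -> [(2, 16), (2, 23), (2, 24), (2, 31), (5, 16), (5, 23), (5, 24), (5, 31), (6, 17), (6, 22), (6, 25), (6, 30), (9, 17), (9, 22), (9, 25), (9, 30), (10, 16), (10, 23), (10, 24), (10, 31), (13, 16), (13, 23), (13, 24), (13, 31)]
Unfold 4 (reflect across h@16): 48 holes -> [(2, 16), (2, 23), (2, 24), (2, 31), (5, 16), (5, 23), (5, 24), (5, 31), (6, 17), (6, 22), (6, 25), (6, 30), (9, 17), (9, 22), (9, 25), (9, 30), (10, 16), (10, 23), (10, 24), (10, 31), (13, 16), (13, 23), (13, 24), (13, 31), (18, 16), (18, 23), (18, 24), (18, 31), (21, 16), (21, 23), (21, 24), (21, 31), (22, 17), (22, 22), (22, 25), (22, 30), (25, 17), (25, 22), (25, 25), (25, 30), (26, 16), (26, 23), (26, 24), (26, 31), (29, 16), (29, 23), (29, 24), (29, 31)]
Unfold 5 (reflect across v@16): 96 holes -> [(2, 0), (2, 7), (2, 8), (2, 15), (2, 16), (2, 23), (2, 24), (2, 31), (5, 0), (5, 7), (5, 8), (5, 15), (5, 16), (5, 23), (5, 24), (5, 31), (6, 1), (6, 6), (6, 9), (6, 14), (6, 17), (6, 22), (6, 25), (6, 30), (9, 1), (9, 6), (9, 9), (9, 14), (9, 17), (9, 22), (9, 25), (9, 30), (10, 0), (10, 7), (10, 8), (10, 15), (10, 16), (10, 23), (10, 24), (10, 31), (13, 0), (13, 7), (13, 8), (13, 15), (13, 16), (13, 23), (13, 24), (13, 31), (18, 0), (18, 7), (18, 8), (18, 15), (18, 16), (18, 23), (18, 24), (18, 31), (21, 0), (21, 7), (21, 8), (21, 15), (21, 16), (21, 23), (21, 24), (21, 31), (22, 1), (22, 6), (22, 9), (22, 14), (22, 17), (22, 22), (22, 25), (22, 30), (25, 1), (25, 6), (25, 9), (25, 14), (25, 17), (25, 22), (25, 25), (25, 30), (26, 0), (26, 7), (26, 8), (26, 15), (26, 16), (26, 23), (26, 24), (26, 31), (29, 0), (29, 7), (29, 8), (29, 15), (29, 16), (29, 23), (29, 24), (29, 31)]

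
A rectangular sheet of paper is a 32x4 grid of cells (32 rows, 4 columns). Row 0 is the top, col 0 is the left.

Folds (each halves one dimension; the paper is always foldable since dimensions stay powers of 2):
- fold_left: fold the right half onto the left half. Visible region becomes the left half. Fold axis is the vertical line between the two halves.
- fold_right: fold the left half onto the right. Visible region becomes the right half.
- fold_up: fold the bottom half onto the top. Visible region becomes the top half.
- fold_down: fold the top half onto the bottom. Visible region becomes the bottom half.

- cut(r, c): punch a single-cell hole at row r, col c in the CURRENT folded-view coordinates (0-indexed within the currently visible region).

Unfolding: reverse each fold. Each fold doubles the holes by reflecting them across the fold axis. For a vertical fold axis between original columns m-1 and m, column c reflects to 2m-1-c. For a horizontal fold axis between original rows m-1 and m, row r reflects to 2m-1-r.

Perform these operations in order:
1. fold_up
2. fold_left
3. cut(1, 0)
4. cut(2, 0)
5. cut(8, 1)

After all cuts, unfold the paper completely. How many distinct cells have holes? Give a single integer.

Answer: 12

Derivation:
Op 1 fold_up: fold axis h@16; visible region now rows[0,16) x cols[0,4) = 16x4
Op 2 fold_left: fold axis v@2; visible region now rows[0,16) x cols[0,2) = 16x2
Op 3 cut(1, 0): punch at orig (1,0); cuts so far [(1, 0)]; region rows[0,16) x cols[0,2) = 16x2
Op 4 cut(2, 0): punch at orig (2,0); cuts so far [(1, 0), (2, 0)]; region rows[0,16) x cols[0,2) = 16x2
Op 5 cut(8, 1): punch at orig (8,1); cuts so far [(1, 0), (2, 0), (8, 1)]; region rows[0,16) x cols[0,2) = 16x2
Unfold 1 (reflect across v@2): 6 holes -> [(1, 0), (1, 3), (2, 0), (2, 3), (8, 1), (8, 2)]
Unfold 2 (reflect across h@16): 12 holes -> [(1, 0), (1, 3), (2, 0), (2, 3), (8, 1), (8, 2), (23, 1), (23, 2), (29, 0), (29, 3), (30, 0), (30, 3)]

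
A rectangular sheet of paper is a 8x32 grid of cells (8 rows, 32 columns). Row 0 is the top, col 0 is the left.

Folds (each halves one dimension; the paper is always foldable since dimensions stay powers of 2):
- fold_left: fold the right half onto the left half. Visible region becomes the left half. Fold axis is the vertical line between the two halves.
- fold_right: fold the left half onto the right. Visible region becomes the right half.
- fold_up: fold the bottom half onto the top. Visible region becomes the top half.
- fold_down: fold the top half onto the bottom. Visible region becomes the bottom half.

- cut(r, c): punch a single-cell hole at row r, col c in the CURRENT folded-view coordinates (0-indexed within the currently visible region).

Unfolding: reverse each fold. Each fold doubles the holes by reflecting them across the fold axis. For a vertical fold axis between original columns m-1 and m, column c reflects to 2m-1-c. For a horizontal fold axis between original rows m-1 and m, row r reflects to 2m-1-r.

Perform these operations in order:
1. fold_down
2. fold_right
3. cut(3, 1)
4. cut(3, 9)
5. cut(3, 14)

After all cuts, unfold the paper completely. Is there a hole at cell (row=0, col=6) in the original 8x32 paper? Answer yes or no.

Op 1 fold_down: fold axis h@4; visible region now rows[4,8) x cols[0,32) = 4x32
Op 2 fold_right: fold axis v@16; visible region now rows[4,8) x cols[16,32) = 4x16
Op 3 cut(3, 1): punch at orig (7,17); cuts so far [(7, 17)]; region rows[4,8) x cols[16,32) = 4x16
Op 4 cut(3, 9): punch at orig (7,25); cuts so far [(7, 17), (7, 25)]; region rows[4,8) x cols[16,32) = 4x16
Op 5 cut(3, 14): punch at orig (7,30); cuts so far [(7, 17), (7, 25), (7, 30)]; region rows[4,8) x cols[16,32) = 4x16
Unfold 1 (reflect across v@16): 6 holes -> [(7, 1), (7, 6), (7, 14), (7, 17), (7, 25), (7, 30)]
Unfold 2 (reflect across h@4): 12 holes -> [(0, 1), (0, 6), (0, 14), (0, 17), (0, 25), (0, 30), (7, 1), (7, 6), (7, 14), (7, 17), (7, 25), (7, 30)]
Holes: [(0, 1), (0, 6), (0, 14), (0, 17), (0, 25), (0, 30), (7, 1), (7, 6), (7, 14), (7, 17), (7, 25), (7, 30)]

Answer: yes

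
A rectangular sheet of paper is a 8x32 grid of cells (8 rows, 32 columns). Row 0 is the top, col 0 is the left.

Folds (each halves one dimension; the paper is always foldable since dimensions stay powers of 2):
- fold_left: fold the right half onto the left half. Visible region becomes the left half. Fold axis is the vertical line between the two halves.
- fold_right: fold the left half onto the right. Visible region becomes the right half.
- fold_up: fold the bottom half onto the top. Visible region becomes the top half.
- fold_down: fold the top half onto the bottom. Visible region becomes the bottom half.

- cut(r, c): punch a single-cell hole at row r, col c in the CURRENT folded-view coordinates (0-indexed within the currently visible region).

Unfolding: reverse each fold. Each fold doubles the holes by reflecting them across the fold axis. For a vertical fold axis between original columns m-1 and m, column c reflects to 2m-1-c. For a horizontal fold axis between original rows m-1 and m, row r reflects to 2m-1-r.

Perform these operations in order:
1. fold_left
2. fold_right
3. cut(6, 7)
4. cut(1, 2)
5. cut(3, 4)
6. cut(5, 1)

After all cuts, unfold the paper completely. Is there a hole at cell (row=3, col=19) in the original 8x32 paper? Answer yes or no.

Answer: yes

Derivation:
Op 1 fold_left: fold axis v@16; visible region now rows[0,8) x cols[0,16) = 8x16
Op 2 fold_right: fold axis v@8; visible region now rows[0,8) x cols[8,16) = 8x8
Op 3 cut(6, 7): punch at orig (6,15); cuts so far [(6, 15)]; region rows[0,8) x cols[8,16) = 8x8
Op 4 cut(1, 2): punch at orig (1,10); cuts so far [(1, 10), (6, 15)]; region rows[0,8) x cols[8,16) = 8x8
Op 5 cut(3, 4): punch at orig (3,12); cuts so far [(1, 10), (3, 12), (6, 15)]; region rows[0,8) x cols[8,16) = 8x8
Op 6 cut(5, 1): punch at orig (5,9); cuts so far [(1, 10), (3, 12), (5, 9), (6, 15)]; region rows[0,8) x cols[8,16) = 8x8
Unfold 1 (reflect across v@8): 8 holes -> [(1, 5), (1, 10), (3, 3), (3, 12), (5, 6), (5, 9), (6, 0), (6, 15)]
Unfold 2 (reflect across v@16): 16 holes -> [(1, 5), (1, 10), (1, 21), (1, 26), (3, 3), (3, 12), (3, 19), (3, 28), (5, 6), (5, 9), (5, 22), (5, 25), (6, 0), (6, 15), (6, 16), (6, 31)]
Holes: [(1, 5), (1, 10), (1, 21), (1, 26), (3, 3), (3, 12), (3, 19), (3, 28), (5, 6), (5, 9), (5, 22), (5, 25), (6, 0), (6, 15), (6, 16), (6, 31)]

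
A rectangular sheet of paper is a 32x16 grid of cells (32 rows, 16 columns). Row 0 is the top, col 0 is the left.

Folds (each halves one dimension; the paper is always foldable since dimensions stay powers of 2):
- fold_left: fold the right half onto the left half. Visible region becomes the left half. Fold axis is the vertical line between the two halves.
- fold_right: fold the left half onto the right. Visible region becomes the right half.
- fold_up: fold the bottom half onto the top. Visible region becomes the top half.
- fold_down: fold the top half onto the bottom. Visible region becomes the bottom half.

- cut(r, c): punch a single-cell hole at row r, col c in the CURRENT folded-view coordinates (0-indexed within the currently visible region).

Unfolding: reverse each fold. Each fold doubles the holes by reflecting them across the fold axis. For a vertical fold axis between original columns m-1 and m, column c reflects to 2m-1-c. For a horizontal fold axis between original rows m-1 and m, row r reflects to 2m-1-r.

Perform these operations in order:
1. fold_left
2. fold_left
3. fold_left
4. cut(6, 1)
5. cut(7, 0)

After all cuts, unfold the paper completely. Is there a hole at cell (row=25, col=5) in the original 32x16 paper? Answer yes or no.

Answer: no

Derivation:
Op 1 fold_left: fold axis v@8; visible region now rows[0,32) x cols[0,8) = 32x8
Op 2 fold_left: fold axis v@4; visible region now rows[0,32) x cols[0,4) = 32x4
Op 3 fold_left: fold axis v@2; visible region now rows[0,32) x cols[0,2) = 32x2
Op 4 cut(6, 1): punch at orig (6,1); cuts so far [(6, 1)]; region rows[0,32) x cols[0,2) = 32x2
Op 5 cut(7, 0): punch at orig (7,0); cuts so far [(6, 1), (7, 0)]; region rows[0,32) x cols[0,2) = 32x2
Unfold 1 (reflect across v@2): 4 holes -> [(6, 1), (6, 2), (7, 0), (7, 3)]
Unfold 2 (reflect across v@4): 8 holes -> [(6, 1), (6, 2), (6, 5), (6, 6), (7, 0), (7, 3), (7, 4), (7, 7)]
Unfold 3 (reflect across v@8): 16 holes -> [(6, 1), (6, 2), (6, 5), (6, 6), (6, 9), (6, 10), (6, 13), (6, 14), (7, 0), (7, 3), (7, 4), (7, 7), (7, 8), (7, 11), (7, 12), (7, 15)]
Holes: [(6, 1), (6, 2), (6, 5), (6, 6), (6, 9), (6, 10), (6, 13), (6, 14), (7, 0), (7, 3), (7, 4), (7, 7), (7, 8), (7, 11), (7, 12), (7, 15)]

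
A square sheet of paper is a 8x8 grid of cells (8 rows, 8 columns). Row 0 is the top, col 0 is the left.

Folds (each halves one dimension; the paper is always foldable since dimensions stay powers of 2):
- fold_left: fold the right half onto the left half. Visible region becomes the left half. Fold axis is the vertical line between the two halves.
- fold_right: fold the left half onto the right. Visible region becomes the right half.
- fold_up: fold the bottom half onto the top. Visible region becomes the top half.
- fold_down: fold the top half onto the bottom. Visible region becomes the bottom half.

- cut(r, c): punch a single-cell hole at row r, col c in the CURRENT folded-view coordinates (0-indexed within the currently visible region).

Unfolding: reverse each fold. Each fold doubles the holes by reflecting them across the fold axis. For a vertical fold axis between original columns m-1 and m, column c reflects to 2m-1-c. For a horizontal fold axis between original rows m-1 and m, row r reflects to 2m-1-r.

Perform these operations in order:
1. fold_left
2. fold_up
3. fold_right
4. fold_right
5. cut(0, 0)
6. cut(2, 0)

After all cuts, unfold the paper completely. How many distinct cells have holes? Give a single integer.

Op 1 fold_left: fold axis v@4; visible region now rows[0,8) x cols[0,4) = 8x4
Op 2 fold_up: fold axis h@4; visible region now rows[0,4) x cols[0,4) = 4x4
Op 3 fold_right: fold axis v@2; visible region now rows[0,4) x cols[2,4) = 4x2
Op 4 fold_right: fold axis v@3; visible region now rows[0,4) x cols[3,4) = 4x1
Op 5 cut(0, 0): punch at orig (0,3); cuts so far [(0, 3)]; region rows[0,4) x cols[3,4) = 4x1
Op 6 cut(2, 0): punch at orig (2,3); cuts so far [(0, 3), (2, 3)]; region rows[0,4) x cols[3,4) = 4x1
Unfold 1 (reflect across v@3): 4 holes -> [(0, 2), (0, 3), (2, 2), (2, 3)]
Unfold 2 (reflect across v@2): 8 holes -> [(0, 0), (0, 1), (0, 2), (0, 3), (2, 0), (2, 1), (2, 2), (2, 3)]
Unfold 3 (reflect across h@4): 16 holes -> [(0, 0), (0, 1), (0, 2), (0, 3), (2, 0), (2, 1), (2, 2), (2, 3), (5, 0), (5, 1), (5, 2), (5, 3), (7, 0), (7, 1), (7, 2), (7, 3)]
Unfold 4 (reflect across v@4): 32 holes -> [(0, 0), (0, 1), (0, 2), (0, 3), (0, 4), (0, 5), (0, 6), (0, 7), (2, 0), (2, 1), (2, 2), (2, 3), (2, 4), (2, 5), (2, 6), (2, 7), (5, 0), (5, 1), (5, 2), (5, 3), (5, 4), (5, 5), (5, 6), (5, 7), (7, 0), (7, 1), (7, 2), (7, 3), (7, 4), (7, 5), (7, 6), (7, 7)]

Answer: 32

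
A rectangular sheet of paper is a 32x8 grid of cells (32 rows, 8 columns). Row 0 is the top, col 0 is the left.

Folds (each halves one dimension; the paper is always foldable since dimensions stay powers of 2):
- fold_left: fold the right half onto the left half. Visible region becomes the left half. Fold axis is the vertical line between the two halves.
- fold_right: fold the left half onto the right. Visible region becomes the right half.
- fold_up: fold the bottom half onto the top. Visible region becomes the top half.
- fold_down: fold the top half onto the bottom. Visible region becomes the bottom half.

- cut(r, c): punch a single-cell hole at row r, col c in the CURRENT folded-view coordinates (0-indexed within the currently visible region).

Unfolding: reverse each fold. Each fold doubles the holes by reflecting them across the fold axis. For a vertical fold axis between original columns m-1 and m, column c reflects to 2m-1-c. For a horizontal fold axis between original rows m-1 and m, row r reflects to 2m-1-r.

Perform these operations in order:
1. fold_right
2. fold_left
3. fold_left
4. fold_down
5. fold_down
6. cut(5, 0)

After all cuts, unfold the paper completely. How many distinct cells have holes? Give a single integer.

Answer: 32

Derivation:
Op 1 fold_right: fold axis v@4; visible region now rows[0,32) x cols[4,8) = 32x4
Op 2 fold_left: fold axis v@6; visible region now rows[0,32) x cols[4,6) = 32x2
Op 3 fold_left: fold axis v@5; visible region now rows[0,32) x cols[4,5) = 32x1
Op 4 fold_down: fold axis h@16; visible region now rows[16,32) x cols[4,5) = 16x1
Op 5 fold_down: fold axis h@24; visible region now rows[24,32) x cols[4,5) = 8x1
Op 6 cut(5, 0): punch at orig (29,4); cuts so far [(29, 4)]; region rows[24,32) x cols[4,5) = 8x1
Unfold 1 (reflect across h@24): 2 holes -> [(18, 4), (29, 4)]
Unfold 2 (reflect across h@16): 4 holes -> [(2, 4), (13, 4), (18, 4), (29, 4)]
Unfold 3 (reflect across v@5): 8 holes -> [(2, 4), (2, 5), (13, 4), (13, 5), (18, 4), (18, 5), (29, 4), (29, 5)]
Unfold 4 (reflect across v@6): 16 holes -> [(2, 4), (2, 5), (2, 6), (2, 7), (13, 4), (13, 5), (13, 6), (13, 7), (18, 4), (18, 5), (18, 6), (18, 7), (29, 4), (29, 5), (29, 6), (29, 7)]
Unfold 5 (reflect across v@4): 32 holes -> [(2, 0), (2, 1), (2, 2), (2, 3), (2, 4), (2, 5), (2, 6), (2, 7), (13, 0), (13, 1), (13, 2), (13, 3), (13, 4), (13, 5), (13, 6), (13, 7), (18, 0), (18, 1), (18, 2), (18, 3), (18, 4), (18, 5), (18, 6), (18, 7), (29, 0), (29, 1), (29, 2), (29, 3), (29, 4), (29, 5), (29, 6), (29, 7)]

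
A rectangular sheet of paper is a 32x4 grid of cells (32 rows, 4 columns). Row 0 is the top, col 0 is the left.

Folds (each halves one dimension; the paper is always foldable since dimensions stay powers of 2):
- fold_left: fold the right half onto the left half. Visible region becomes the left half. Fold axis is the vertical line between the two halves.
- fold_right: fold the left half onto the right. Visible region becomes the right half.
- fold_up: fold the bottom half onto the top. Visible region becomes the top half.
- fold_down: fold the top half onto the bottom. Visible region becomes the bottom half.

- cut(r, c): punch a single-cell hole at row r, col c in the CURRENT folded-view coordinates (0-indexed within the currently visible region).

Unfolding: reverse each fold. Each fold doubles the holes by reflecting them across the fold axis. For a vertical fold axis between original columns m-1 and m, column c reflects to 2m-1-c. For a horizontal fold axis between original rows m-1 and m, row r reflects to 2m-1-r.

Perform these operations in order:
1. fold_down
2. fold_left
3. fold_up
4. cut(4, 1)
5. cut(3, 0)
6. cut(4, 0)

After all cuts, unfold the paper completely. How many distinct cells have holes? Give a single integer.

Answer: 24

Derivation:
Op 1 fold_down: fold axis h@16; visible region now rows[16,32) x cols[0,4) = 16x4
Op 2 fold_left: fold axis v@2; visible region now rows[16,32) x cols[0,2) = 16x2
Op 3 fold_up: fold axis h@24; visible region now rows[16,24) x cols[0,2) = 8x2
Op 4 cut(4, 1): punch at orig (20,1); cuts so far [(20, 1)]; region rows[16,24) x cols[0,2) = 8x2
Op 5 cut(3, 0): punch at orig (19,0); cuts so far [(19, 0), (20, 1)]; region rows[16,24) x cols[0,2) = 8x2
Op 6 cut(4, 0): punch at orig (20,0); cuts so far [(19, 0), (20, 0), (20, 1)]; region rows[16,24) x cols[0,2) = 8x2
Unfold 1 (reflect across h@24): 6 holes -> [(19, 0), (20, 0), (20, 1), (27, 0), (27, 1), (28, 0)]
Unfold 2 (reflect across v@2): 12 holes -> [(19, 0), (19, 3), (20, 0), (20, 1), (20, 2), (20, 3), (27, 0), (27, 1), (27, 2), (27, 3), (28, 0), (28, 3)]
Unfold 3 (reflect across h@16): 24 holes -> [(3, 0), (3, 3), (4, 0), (4, 1), (4, 2), (4, 3), (11, 0), (11, 1), (11, 2), (11, 3), (12, 0), (12, 3), (19, 0), (19, 3), (20, 0), (20, 1), (20, 2), (20, 3), (27, 0), (27, 1), (27, 2), (27, 3), (28, 0), (28, 3)]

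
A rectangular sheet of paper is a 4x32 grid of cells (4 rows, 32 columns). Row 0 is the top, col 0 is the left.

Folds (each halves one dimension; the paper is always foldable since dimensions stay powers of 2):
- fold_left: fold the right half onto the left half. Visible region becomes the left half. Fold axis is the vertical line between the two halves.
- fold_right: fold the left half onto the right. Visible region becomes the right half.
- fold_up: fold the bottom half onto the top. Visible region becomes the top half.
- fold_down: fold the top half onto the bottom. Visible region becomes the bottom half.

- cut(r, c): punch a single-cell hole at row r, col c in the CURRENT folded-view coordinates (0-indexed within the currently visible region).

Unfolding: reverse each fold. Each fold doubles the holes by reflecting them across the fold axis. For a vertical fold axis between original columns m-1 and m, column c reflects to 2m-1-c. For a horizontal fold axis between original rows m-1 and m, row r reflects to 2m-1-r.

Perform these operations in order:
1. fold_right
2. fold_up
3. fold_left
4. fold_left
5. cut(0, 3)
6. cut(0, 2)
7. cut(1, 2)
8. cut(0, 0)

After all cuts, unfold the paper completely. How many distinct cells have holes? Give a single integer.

Answer: 64

Derivation:
Op 1 fold_right: fold axis v@16; visible region now rows[0,4) x cols[16,32) = 4x16
Op 2 fold_up: fold axis h@2; visible region now rows[0,2) x cols[16,32) = 2x16
Op 3 fold_left: fold axis v@24; visible region now rows[0,2) x cols[16,24) = 2x8
Op 4 fold_left: fold axis v@20; visible region now rows[0,2) x cols[16,20) = 2x4
Op 5 cut(0, 3): punch at orig (0,19); cuts so far [(0, 19)]; region rows[0,2) x cols[16,20) = 2x4
Op 6 cut(0, 2): punch at orig (0,18); cuts so far [(0, 18), (0, 19)]; region rows[0,2) x cols[16,20) = 2x4
Op 7 cut(1, 2): punch at orig (1,18); cuts so far [(0, 18), (0, 19), (1, 18)]; region rows[0,2) x cols[16,20) = 2x4
Op 8 cut(0, 0): punch at orig (0,16); cuts so far [(0, 16), (0, 18), (0, 19), (1, 18)]; region rows[0,2) x cols[16,20) = 2x4
Unfold 1 (reflect across v@20): 8 holes -> [(0, 16), (0, 18), (0, 19), (0, 20), (0, 21), (0, 23), (1, 18), (1, 21)]
Unfold 2 (reflect across v@24): 16 holes -> [(0, 16), (0, 18), (0, 19), (0, 20), (0, 21), (0, 23), (0, 24), (0, 26), (0, 27), (0, 28), (0, 29), (0, 31), (1, 18), (1, 21), (1, 26), (1, 29)]
Unfold 3 (reflect across h@2): 32 holes -> [(0, 16), (0, 18), (0, 19), (0, 20), (0, 21), (0, 23), (0, 24), (0, 26), (0, 27), (0, 28), (0, 29), (0, 31), (1, 18), (1, 21), (1, 26), (1, 29), (2, 18), (2, 21), (2, 26), (2, 29), (3, 16), (3, 18), (3, 19), (3, 20), (3, 21), (3, 23), (3, 24), (3, 26), (3, 27), (3, 28), (3, 29), (3, 31)]
Unfold 4 (reflect across v@16): 64 holes -> [(0, 0), (0, 2), (0, 3), (0, 4), (0, 5), (0, 7), (0, 8), (0, 10), (0, 11), (0, 12), (0, 13), (0, 15), (0, 16), (0, 18), (0, 19), (0, 20), (0, 21), (0, 23), (0, 24), (0, 26), (0, 27), (0, 28), (0, 29), (0, 31), (1, 2), (1, 5), (1, 10), (1, 13), (1, 18), (1, 21), (1, 26), (1, 29), (2, 2), (2, 5), (2, 10), (2, 13), (2, 18), (2, 21), (2, 26), (2, 29), (3, 0), (3, 2), (3, 3), (3, 4), (3, 5), (3, 7), (3, 8), (3, 10), (3, 11), (3, 12), (3, 13), (3, 15), (3, 16), (3, 18), (3, 19), (3, 20), (3, 21), (3, 23), (3, 24), (3, 26), (3, 27), (3, 28), (3, 29), (3, 31)]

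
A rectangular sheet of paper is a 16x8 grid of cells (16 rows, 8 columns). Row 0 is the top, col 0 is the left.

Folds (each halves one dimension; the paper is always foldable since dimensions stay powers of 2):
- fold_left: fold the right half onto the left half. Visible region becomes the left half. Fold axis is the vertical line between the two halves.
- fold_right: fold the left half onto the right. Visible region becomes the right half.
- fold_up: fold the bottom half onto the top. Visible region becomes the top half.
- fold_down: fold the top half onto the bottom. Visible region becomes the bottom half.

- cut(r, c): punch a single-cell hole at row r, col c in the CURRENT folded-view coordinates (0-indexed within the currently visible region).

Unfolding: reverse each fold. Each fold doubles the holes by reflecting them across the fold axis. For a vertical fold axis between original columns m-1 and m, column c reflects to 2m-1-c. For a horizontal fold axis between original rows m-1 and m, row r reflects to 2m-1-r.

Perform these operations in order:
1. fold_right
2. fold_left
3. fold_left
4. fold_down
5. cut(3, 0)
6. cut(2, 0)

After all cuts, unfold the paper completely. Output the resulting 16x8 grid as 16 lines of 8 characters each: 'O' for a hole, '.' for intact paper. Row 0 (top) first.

Answer: ........
........
........
........
OOOOOOOO
OOOOOOOO
........
........
........
........
OOOOOOOO
OOOOOOOO
........
........
........
........

Derivation:
Op 1 fold_right: fold axis v@4; visible region now rows[0,16) x cols[4,8) = 16x4
Op 2 fold_left: fold axis v@6; visible region now rows[0,16) x cols[4,6) = 16x2
Op 3 fold_left: fold axis v@5; visible region now rows[0,16) x cols[4,5) = 16x1
Op 4 fold_down: fold axis h@8; visible region now rows[8,16) x cols[4,5) = 8x1
Op 5 cut(3, 0): punch at orig (11,4); cuts so far [(11, 4)]; region rows[8,16) x cols[4,5) = 8x1
Op 6 cut(2, 0): punch at orig (10,4); cuts so far [(10, 4), (11, 4)]; region rows[8,16) x cols[4,5) = 8x1
Unfold 1 (reflect across h@8): 4 holes -> [(4, 4), (5, 4), (10, 4), (11, 4)]
Unfold 2 (reflect across v@5): 8 holes -> [(4, 4), (4, 5), (5, 4), (5, 5), (10, 4), (10, 5), (11, 4), (11, 5)]
Unfold 3 (reflect across v@6): 16 holes -> [(4, 4), (4, 5), (4, 6), (4, 7), (5, 4), (5, 5), (5, 6), (5, 7), (10, 4), (10, 5), (10, 6), (10, 7), (11, 4), (11, 5), (11, 6), (11, 7)]
Unfold 4 (reflect across v@4): 32 holes -> [(4, 0), (4, 1), (4, 2), (4, 3), (4, 4), (4, 5), (4, 6), (4, 7), (5, 0), (5, 1), (5, 2), (5, 3), (5, 4), (5, 5), (5, 6), (5, 7), (10, 0), (10, 1), (10, 2), (10, 3), (10, 4), (10, 5), (10, 6), (10, 7), (11, 0), (11, 1), (11, 2), (11, 3), (11, 4), (11, 5), (11, 6), (11, 7)]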